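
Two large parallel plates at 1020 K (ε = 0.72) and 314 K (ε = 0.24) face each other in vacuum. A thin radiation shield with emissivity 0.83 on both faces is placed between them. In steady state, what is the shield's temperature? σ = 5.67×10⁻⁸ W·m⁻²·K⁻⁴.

T_s ≈ 945 K

In steady state the net flux on the hot side equals that on the cold side.
σ(T₁⁴−T_s⁴)/D₁ = σ(T_s⁴−T₂⁴)/D₂, with D₁ = 1/ε₁+1/ε_s−1 = 1.594, D₂ = 1/ε_s+1/ε₂−1 = 4.371.
Solve for T_s⁴: T_s⁴ = (D₂·T₁⁴ + D₁·T₂⁴)/(D₁+D₂) = 7.958×10¹¹ K⁴.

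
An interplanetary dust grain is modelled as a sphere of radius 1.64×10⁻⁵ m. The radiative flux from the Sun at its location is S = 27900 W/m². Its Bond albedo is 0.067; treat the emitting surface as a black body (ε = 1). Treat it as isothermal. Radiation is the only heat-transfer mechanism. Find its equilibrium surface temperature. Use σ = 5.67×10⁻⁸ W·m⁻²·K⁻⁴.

T ≈ 582 K

At equilibrium, absorbed power = emitted power.
Absorbing cross-section = πr² = 8.450×10⁻¹⁰ m²; emitting surface = 4πr² = 3.380×10⁻⁹ m² (ratio 4).
(1−a)S·A_cross = εσ·A_surf·T⁴  ⇒  T⁴ = (1−a)S/(4σ).
T⁴ = 0.933·27900/(4·5.67×10⁻⁸) = 1.148×10¹¹ K⁴.
T = (1.148×10¹¹)^(1/4).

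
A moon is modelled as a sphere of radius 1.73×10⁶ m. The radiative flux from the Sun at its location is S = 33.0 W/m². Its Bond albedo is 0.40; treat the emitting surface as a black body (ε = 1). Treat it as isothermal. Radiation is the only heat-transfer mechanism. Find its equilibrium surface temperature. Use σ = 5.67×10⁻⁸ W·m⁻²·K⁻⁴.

T ≈ 96.7 K

At equilibrium, absorbed power = emitted power.
Absorbing cross-section = πr² = 9.402×10¹² m²; emitting surface = 4πr² = 3.761×10¹³ m² (ratio 4).
(1−a)S·A_cross = εσ·A_surf·T⁴  ⇒  T⁴ = (1−a)S/(4σ).
T⁴ = 0.600·33.0/(4·5.67×10⁻⁸) = 8.730×10⁷ K⁴.
T = (8.730×10⁷)^(1/4).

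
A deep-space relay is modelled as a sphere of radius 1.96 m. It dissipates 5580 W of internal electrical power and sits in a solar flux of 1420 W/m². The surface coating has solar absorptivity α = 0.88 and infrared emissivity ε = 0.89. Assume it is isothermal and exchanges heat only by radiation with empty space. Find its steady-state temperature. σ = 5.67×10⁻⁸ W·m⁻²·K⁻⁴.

At steady state, absorbed solar power + internal power = radiated power.
Absorbed: α·S·A_cross = 0.88·1420·12.07 = 15080 W (cross-section πr²).
Total input = 15080 + 5580 = 20660 W.
Radiated: εσ·A_surf·T⁴ with A_surf = 4πr² = 48.27 m².
T⁴ = 20660/(0.89·5.67×10⁻⁸·48.27) = 8.481×10⁹ K⁴.

T ≈ 303 K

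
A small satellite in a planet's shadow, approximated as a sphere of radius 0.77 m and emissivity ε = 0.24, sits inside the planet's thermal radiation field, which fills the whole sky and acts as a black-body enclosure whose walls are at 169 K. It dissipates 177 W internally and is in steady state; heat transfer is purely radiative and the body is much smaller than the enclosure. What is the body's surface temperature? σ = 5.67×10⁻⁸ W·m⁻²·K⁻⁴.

For a small grey body in a large enclosure, net radiated power = εσA(T⁴ − T_w⁴).
Steady state: P = εσA(T⁴ − T_w⁴) with A = 4πr² = 7.451 m².
T⁴ = P/(εσA) + T_w⁴ = 177/(0.24·5.67×10⁻⁸·7.451) + (169)⁴
    = 1.746×10⁹ + 8.157×10⁸ = 2.562×10⁹ K⁴.

T ≈ 225 K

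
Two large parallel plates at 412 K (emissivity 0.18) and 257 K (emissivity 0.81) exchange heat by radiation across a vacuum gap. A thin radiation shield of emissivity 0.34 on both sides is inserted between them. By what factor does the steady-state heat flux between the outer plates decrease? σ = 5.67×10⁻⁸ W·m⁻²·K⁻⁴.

Without shield: q₀ = σΔ(T⁴)/(1/ε₁+1/ε₂−1) with denominator 5.790.
With shield the two gaps are in series; the resistances add: (1/ε₁+1/ε_s−1)+(1/ε_s+1/ε₂−1) = 7.497+3.176 = 10.67.
Heat-flux ratio q₀/q = 10.67/5.790.

factor ≈ 1.84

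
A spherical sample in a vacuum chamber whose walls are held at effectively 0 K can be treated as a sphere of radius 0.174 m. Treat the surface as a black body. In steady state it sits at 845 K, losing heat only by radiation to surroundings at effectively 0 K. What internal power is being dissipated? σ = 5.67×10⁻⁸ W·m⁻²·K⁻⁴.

Steady state: P = εσA T⁴.
A = 4πr² = 0.3805 m²; T⁴ = (845)⁴ = 5.098×10¹¹ K⁴.
P = 1.0 × 5.67×10⁻⁸ × 0.3805 × 5.098×10¹¹.

P ≈ 11000 W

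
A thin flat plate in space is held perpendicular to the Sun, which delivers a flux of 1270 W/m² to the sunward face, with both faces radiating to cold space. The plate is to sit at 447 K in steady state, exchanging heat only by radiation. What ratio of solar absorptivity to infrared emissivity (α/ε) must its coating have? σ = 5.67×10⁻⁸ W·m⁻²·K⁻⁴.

Balance: αS·A = εσ·2A·T⁴ ⇒ α/ε = 2σT⁴/S.
α/ε = 2·5.67×10⁻⁸·(447)⁴/1270 = 2·5.67×10⁻⁸·3.992×10¹⁰/1270.

α/ε ≈ 3.56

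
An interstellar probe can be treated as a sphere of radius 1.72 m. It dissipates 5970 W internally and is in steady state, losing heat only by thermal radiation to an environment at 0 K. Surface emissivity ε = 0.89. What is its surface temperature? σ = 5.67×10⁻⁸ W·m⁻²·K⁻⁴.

T ≈ 238 K

Steady state: internal power = radiated power, P = εσA T⁴.
Radiating area A = 4πr² = 37.18 m².
T⁴ = P/(εσA) = 5970/(0.89·5.67×10⁻⁸·37.18) = 3.182×10⁹ K⁴.
T = (3.182×10⁹)^(1/4).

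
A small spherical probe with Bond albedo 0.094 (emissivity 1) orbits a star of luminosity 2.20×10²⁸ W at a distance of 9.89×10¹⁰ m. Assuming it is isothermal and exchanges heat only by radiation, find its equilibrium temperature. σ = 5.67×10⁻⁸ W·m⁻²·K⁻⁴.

First find the stellar flux at distance d: S = L/(4πd²) = 2.20×10²⁸/(4π·(9.89×10¹⁰)²) = 1.790×10⁵ W/m².
For an isothermal sphere, absorbed (1−a)S·πr² = emitted σ·4πr²·T⁴, so T⁴ = (1−a)S/(4σ).
T⁴ = 0.906·1.790×10⁵/(4·5.67×10⁻⁸) = 7.150×10¹¹ K⁴.

T ≈ 920 K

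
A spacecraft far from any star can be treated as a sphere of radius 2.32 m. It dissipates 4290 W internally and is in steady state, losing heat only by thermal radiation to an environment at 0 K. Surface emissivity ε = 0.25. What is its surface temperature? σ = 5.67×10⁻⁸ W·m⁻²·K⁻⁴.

T ≈ 259 K

Steady state: internal power = radiated power, P = εσA T⁴.
Radiating area A = 4πr² = 67.64 m².
T⁴ = P/(εσA) = 4290/(0.25·5.67×10⁻⁸·67.64) = 4.475×10⁹ K⁴.
T = (4.475×10⁹)^(1/4).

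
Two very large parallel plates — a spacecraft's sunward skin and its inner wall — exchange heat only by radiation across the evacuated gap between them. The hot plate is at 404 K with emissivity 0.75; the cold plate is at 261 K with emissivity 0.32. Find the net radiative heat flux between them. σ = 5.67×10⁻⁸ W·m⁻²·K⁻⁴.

For two infinite grey parallel plates, q = σ(T₁⁴ − T₂⁴)/(1/ε₁ + 1/ε₂ − 1).
T₁⁴ − T₂⁴ = 2.664×10¹⁰ − 4.640×10⁹ = 2.200×10¹⁰ K⁴.
1/ε₁ + 1/ε₂ − 1 = 1.333 + 3.125 − 1 = 3.458.
q = 5.67×10⁻⁸ × 2.200×10¹⁰ / 3.458.

q ≈ 361 W/m²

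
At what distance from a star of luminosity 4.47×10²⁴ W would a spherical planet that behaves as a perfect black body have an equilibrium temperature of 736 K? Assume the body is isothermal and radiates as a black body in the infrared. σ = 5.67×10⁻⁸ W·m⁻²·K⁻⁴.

For an isothermal black-emitting sphere, (1−a)S·πr² = σ·4πr²·T⁴ ⇒ S = 4σT⁴/(1−a).
S = 4·5.67×10⁻⁸·(736)⁴/1.00 = 66550 W/m².
Flux falls as S = L/(4πd²), so d = √(L/(4πS)) = √(4.47×10²⁴/(4π·66550)).

d ≈ 2.31×10⁹ m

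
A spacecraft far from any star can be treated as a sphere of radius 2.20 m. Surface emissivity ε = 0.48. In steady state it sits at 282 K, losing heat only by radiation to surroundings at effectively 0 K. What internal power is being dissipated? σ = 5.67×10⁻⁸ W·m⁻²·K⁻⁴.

Steady state: P = εσA T⁴.
A = 4πr² = 60.82 m²; T⁴ = (282)⁴ = 6.324×10⁹ K⁴.
P = 0.48 × 5.67×10⁻⁸ × 60.82 × 6.324×10⁹.

P ≈ 10500 W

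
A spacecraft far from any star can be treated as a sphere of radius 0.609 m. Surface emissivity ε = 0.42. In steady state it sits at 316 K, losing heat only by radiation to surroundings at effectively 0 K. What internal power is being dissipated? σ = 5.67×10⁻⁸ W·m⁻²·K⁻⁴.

P ≈ 1110 W

Steady state: P = εσA T⁴.
A = 4πr² = 4.661 m²; T⁴ = (316)⁴ = 9.971×10⁹ K⁴.
P = 0.42 × 5.67×10⁻⁸ × 4.661 × 9.971×10⁹.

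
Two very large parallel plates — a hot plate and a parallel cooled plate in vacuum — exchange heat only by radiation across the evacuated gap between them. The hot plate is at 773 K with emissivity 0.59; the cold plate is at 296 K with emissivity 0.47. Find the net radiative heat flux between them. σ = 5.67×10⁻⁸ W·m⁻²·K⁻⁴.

q ≈ 7020 W/m²

For two infinite grey parallel plates, q = σ(T₁⁴ − T₂⁴)/(1/ε₁ + 1/ε₂ − 1).
T₁⁴ − T₂⁴ = 3.570×10¹¹ − 7.677×10⁹ = 3.494×10¹¹ K⁴.
1/ε₁ + 1/ε₂ − 1 = 1.695 + 2.128 − 1 = 2.823.
q = 5.67×10⁻⁸ × 3.494×10¹¹ / 2.823.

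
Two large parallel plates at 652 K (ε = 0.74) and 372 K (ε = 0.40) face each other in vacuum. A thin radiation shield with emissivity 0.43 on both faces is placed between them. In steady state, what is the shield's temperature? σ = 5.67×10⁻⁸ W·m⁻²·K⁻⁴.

T_s ≈ 581 K

In steady state the net flux on the hot side equals that on the cold side.
σ(T₁⁴−T_s⁴)/D₁ = σ(T_s⁴−T₂⁴)/D₂, with D₁ = 1/ε₁+1/ε_s−1 = 2.677, D₂ = 1/ε_s+1/ε₂−1 = 3.826.
Solve for T_s⁴: T_s⁴ = (D₂·T₁⁴ + D₁·T₂⁴)/(D₁+D₂) = 1.142×10¹¹ K⁴.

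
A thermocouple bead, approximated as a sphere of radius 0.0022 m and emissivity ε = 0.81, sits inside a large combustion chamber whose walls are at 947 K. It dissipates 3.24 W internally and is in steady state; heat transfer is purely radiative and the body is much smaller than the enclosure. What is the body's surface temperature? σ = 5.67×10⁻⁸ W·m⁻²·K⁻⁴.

T ≈ 1180 K

For a small grey body in a large enclosure, net radiated power = εσA(T⁴ − T_w⁴).
Steady state: P = εσA(T⁴ − T_w⁴) with A = 4πr² = 6.082×10⁻⁵ m².
T⁴ = P/(εσA) + T_w⁴ = 3.24/(0.81·5.67×10⁻⁸·6.082×10⁻⁵) + (947)⁴
    = 1.160×10¹² + 8.043×10¹¹ = 1.964×10¹² K⁴.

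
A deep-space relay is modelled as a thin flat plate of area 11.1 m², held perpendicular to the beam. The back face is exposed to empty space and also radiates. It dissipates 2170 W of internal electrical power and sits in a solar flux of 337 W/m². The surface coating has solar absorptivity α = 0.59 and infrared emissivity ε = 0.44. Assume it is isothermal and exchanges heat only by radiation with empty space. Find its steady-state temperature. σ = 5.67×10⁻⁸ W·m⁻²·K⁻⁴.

T ≈ 298 K

At steady state, absorbed solar power + internal power = radiated power.
Absorbed: α·S·A_cross = 0.59·337·11.10 = 2207 W (cross-section A).
Total input = 2207 + 2170 = 4377 W.
Radiated: εσ·A_surf·T⁴ with A_surf = 2A = 22.20 m².
T⁴ = 4377/(0.44·5.67×10⁻⁸·22.20) = 7.903×10⁹ K⁴.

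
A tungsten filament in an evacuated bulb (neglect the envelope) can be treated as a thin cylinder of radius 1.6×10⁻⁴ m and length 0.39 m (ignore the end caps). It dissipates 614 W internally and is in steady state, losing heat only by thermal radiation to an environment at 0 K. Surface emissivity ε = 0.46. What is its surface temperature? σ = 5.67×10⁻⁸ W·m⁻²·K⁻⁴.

T ≈ 2780 K

Steady state: internal power = radiated power, P = εσA T⁴.
Radiating area A = 2πrL = 3.921×10⁻⁴ m².
T⁴ = P/(εσA) = 614/(0.46·5.67×10⁻⁸·3.921×10⁻⁴) = 6.004×10¹³ K⁴.
T = (6.004×10¹³)^(1/4).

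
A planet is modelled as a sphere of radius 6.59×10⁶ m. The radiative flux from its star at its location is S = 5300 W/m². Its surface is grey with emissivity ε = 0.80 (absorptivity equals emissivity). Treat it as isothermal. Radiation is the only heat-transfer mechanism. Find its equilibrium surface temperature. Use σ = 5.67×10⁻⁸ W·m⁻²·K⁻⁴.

T ≈ 391 K

At equilibrium, absorbed power = emitted power.
Absorbing cross-section = πr² = 1.364×10¹⁴ m²; emitting surface = 4πr² = 5.457×10¹⁴ m² (ratio 4).
εS·A_cross = εσ·A_surf·T⁴  ⇒  T⁴ = S/(4σ)   (ε cancels).
T⁴ = 5300/(4·5.67×10⁻⁸) = 2.337×10¹⁰ K⁴.
T = (2.337×10¹⁰)^(1/4).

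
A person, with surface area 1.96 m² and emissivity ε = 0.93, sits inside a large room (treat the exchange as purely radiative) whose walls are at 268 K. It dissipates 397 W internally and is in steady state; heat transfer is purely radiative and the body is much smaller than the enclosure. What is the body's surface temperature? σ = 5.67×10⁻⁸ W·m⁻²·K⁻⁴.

For a small grey body in a large enclosure, net radiated power = εσA(T⁴ − T_w⁴).
Steady state: P = εσA(T⁴ − T_w⁴) with A = 1.96 m².
T⁴ = P/(εσA) + T_w⁴ = 397/(0.93·5.67×10⁻⁸·1.960) + (268)⁴
    = 3.841×10⁹ + 5.159×10⁹ = 9.000×10⁹ K⁴.

T ≈ 308 K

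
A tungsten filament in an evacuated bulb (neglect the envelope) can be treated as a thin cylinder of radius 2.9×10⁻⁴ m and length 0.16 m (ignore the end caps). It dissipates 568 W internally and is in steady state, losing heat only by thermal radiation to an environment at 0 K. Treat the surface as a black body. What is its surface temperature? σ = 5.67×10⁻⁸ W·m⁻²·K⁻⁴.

Steady state: internal power = radiated power, P = εσA T⁴.
Radiating area A = 2πrL = 2.915×10⁻⁴ m².
T⁴ = P/(εσA) = 568/(1.0·5.67×10⁻⁸·2.915×10⁻⁴) = 3.436×10¹³ K⁴.
T = (3.436×10¹³)^(1/4).

T ≈ 2420 K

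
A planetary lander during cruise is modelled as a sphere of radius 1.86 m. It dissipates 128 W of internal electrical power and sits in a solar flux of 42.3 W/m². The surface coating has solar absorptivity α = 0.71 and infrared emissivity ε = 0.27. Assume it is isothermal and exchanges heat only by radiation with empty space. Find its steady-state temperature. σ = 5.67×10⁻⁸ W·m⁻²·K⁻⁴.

T ≈ 162 K

At steady state, absorbed solar power + internal power = radiated power.
Absorbed: α·S·A_cross = 0.71·42.3·10.87 = 326.4 W (cross-section πr²).
Total input = 326.4 + 128 = 454.4 W.
Radiated: εσ·A_surf·T⁴ with A_surf = 4πr² = 43.47 m².
T⁴ = 454.4/(0.27·5.67×10⁻⁸·43.47) = 6.828×10⁸ K⁴.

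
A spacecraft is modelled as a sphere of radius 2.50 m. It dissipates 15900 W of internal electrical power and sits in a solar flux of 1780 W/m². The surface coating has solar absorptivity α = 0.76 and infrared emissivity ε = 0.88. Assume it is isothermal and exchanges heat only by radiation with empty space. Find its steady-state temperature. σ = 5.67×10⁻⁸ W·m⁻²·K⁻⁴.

T ≈ 323 K

At steady state, absorbed solar power + internal power = radiated power.
Absorbed: α·S·A_cross = 0.76·1780·19.63 = 26560 W (cross-section πr²).
Total input = 26560 + 15900 = 42460 W.
Radiated: εσ·A_surf·T⁴ with A_surf = 4πr² = 78.54 m².
T⁴ = 42460/(0.88·5.67×10⁻⁸·78.54) = 1.084×10¹⁰ K⁴.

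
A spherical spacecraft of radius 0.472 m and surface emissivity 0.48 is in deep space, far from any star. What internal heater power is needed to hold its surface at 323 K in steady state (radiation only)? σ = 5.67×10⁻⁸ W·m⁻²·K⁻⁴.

P ≈ 829 W

P = εσ·4πr²·T⁴.
4πr² = 2.800 m²; T⁴ = 1.088×10¹⁰ K⁴.
P = 0.48·5.67×10⁻⁸·2.800·1.088×10¹⁰.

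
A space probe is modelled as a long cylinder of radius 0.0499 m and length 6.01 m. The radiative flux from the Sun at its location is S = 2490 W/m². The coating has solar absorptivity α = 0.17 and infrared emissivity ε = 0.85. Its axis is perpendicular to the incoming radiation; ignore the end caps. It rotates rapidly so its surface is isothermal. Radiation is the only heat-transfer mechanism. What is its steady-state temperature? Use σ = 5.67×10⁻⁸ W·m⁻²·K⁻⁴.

T ≈ 230 K

At equilibrium, absorbed power = emitted power.
Absorbing cross-section = 2rL = 0.5998 m²; emitting surface = 2πrL = 1.884 m² (ratio π).
αS·A_cross = εσ·A_surf·T⁴  ⇒  T⁴ = αS/(ε·πσ).
T⁴ = 0.170·2490/(0.85·π·5.67×10⁻⁸) = 2.796×10⁹ K⁴.
T = (2.796×10⁹)^(1/4).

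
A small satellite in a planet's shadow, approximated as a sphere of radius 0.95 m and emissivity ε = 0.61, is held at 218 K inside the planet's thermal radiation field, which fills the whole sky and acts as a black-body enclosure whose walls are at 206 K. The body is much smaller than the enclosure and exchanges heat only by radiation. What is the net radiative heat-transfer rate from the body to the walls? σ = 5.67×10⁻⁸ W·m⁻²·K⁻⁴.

P_net ≈ 180 W

For a small grey body in a large enclosure: P_net = εσA(T_body⁴ − T_wall⁴).
A = 4πr² = 11.34 m²; T_body⁴ − T_wall⁴ = 2.259×10⁹ − 1.801×10⁹ = 4.577×10⁸ K⁴.
|P_net| = 0.61·5.67×10⁻⁸·11.34·4.577×10⁸.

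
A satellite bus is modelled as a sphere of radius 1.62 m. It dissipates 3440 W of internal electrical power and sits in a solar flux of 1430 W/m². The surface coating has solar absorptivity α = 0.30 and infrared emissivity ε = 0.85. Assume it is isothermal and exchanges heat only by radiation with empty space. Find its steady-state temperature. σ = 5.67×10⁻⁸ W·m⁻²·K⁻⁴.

At steady state, absorbed solar power + internal power = radiated power.
Absorbed: α·S·A_cross = 0.30·1430·8.245 = 3537 W (cross-section πr²).
Total input = 3537 + 3440 = 6977 W.
Radiated: εσ·A_surf·T⁴ with A_surf = 4πr² = 32.98 m².
T⁴ = 6977/(0.85·5.67×10⁻⁸·32.98) = 4.390×10⁹ K⁴.

T ≈ 257 K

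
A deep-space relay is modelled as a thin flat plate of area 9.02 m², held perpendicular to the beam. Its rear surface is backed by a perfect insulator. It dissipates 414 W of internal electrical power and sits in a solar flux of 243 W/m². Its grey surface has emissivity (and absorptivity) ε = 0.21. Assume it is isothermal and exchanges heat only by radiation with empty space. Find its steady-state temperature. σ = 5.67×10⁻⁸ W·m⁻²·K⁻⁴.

At steady state, absorbed solar power + internal power = radiated power.
Absorbed: α·S·A_cross = 0.21·243·9.020 = 460.3 W (cross-section A).
Total input = 460.3 + 414 = 874.3 W.
Radiated: εσ·A_surf·T⁴ with A_surf = A = 9.020 m².
T⁴ = 874.3/(0.21·5.67×10⁻⁸·9.020) = 8.140×10⁹ K⁴.

T ≈ 300 K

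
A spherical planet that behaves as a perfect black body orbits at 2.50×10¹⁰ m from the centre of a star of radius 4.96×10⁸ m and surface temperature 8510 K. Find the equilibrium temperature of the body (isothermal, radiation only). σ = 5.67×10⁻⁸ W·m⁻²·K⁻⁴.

The star's surface emits σT_*⁴; at distance d the flux is S = σT_*⁴(R_*/d)².
S = 5.67×10⁻⁸·(8510)⁴·(4.96×10⁸/2.50×10¹⁰)² = 1.171×10⁵ W/m².
For an isothermal sphere T⁴ = (1−a)S/(4σ) = 5.161×10¹¹ K⁴.

T ≈ 848 K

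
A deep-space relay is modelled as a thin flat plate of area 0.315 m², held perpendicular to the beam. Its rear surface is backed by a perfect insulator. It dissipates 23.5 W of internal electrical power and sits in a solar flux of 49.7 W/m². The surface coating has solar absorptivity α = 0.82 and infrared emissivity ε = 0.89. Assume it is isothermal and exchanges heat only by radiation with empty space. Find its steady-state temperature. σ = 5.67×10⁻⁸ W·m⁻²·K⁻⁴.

T ≈ 219 K

At steady state, absorbed solar power + internal power = radiated power.
Absorbed: α·S·A_cross = 0.82·49.7·0.3150 = 12.84 W (cross-section A).
Total input = 12.84 + 23.5 = 36.34 W.
Radiated: εσ·A_surf·T⁴ with A_surf = A = 0.3150 m².
T⁴ = 36.34/(0.89·5.67×10⁻⁸·0.3150) = 2.286×10⁹ K⁴.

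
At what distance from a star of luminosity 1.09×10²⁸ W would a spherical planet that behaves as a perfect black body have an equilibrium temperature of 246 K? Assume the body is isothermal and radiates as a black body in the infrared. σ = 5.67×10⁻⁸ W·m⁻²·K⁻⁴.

d ≈ 1.02×10¹² m

For an isothermal black-emitting sphere, (1−a)S·πr² = σ·4πr²·T⁴ ⇒ S = 4σT⁴/(1−a).
S = 4·5.67×10⁻⁸·(246)⁴/1.00 = 830.6 W/m².
Flux falls as S = L/(4πd²), so d = √(L/(4πS)) = √(1.09×10²⁸/(4π·830.6)).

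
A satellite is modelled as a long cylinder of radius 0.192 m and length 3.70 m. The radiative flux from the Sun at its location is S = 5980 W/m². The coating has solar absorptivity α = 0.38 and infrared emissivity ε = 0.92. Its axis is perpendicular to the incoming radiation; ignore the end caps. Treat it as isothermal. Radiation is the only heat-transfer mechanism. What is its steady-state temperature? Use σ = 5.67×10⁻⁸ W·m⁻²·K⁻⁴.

T ≈ 343 K

At equilibrium, absorbed power = emitted power.
Absorbing cross-section = 2rL = 1.421 m²; emitting surface = 2πrL = 4.464 m² (ratio π).
αS·A_cross = εσ·A_surf·T⁴  ⇒  T⁴ = αS/(ε·πσ).
T⁴ = 0.380·5980/(0.92·π·5.67×10⁻⁸) = 1.387×10¹⁰ K⁴.
T = (1.387×10¹⁰)^(1/4).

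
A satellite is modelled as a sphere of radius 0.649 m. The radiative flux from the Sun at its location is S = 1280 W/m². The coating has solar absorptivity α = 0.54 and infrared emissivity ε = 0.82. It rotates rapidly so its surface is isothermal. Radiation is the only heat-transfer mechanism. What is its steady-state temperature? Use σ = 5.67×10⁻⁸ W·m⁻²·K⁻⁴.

At equilibrium, absorbed power = emitted power.
Absorbing cross-section = πr² = 1.323 m²; emitting surface = 4πr² = 5.293 m² (ratio 4).
αS·A_cross = εσ·A_surf·T⁴  ⇒  T⁴ = αS/(ε·4σ).
T⁴ = 0.540·1280/(0.82·4·5.67×10⁻⁸) = 3.717×10⁹ K⁴.
T = (3.717×10⁹)^(1/4).

T ≈ 247 K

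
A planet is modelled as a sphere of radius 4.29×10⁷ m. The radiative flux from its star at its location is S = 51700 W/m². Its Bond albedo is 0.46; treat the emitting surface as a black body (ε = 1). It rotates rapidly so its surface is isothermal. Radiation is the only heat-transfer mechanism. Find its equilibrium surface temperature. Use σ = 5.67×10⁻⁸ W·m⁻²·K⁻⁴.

T ≈ 592 K

At equilibrium, absorbed power = emitted power.
Absorbing cross-section = πr² = 5.782×10¹⁵ m²; emitting surface = 4πr² = 2.313×10¹⁶ m² (ratio 4).
(1−a)S·A_cross = εσ·A_surf·T⁴  ⇒  T⁴ = (1−a)S/(4σ).
T⁴ = 0.540·51700/(4·5.67×10⁻⁸) = 1.231×10¹¹ K⁴.
T = (1.231×10¹¹)^(1/4).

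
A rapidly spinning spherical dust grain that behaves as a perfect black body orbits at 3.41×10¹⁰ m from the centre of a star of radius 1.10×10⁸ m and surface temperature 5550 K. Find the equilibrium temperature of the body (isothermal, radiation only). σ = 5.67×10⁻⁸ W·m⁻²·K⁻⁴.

T ≈ 223 K

The star's surface emits σT_*⁴; at distance d the flux is S = σT_*⁴(R_*/d)².
S = 5.67×10⁻⁸·(5550)⁴·(1.10×10⁸/3.41×10¹⁰)² = 559.8 W/m².
For an isothermal sphere T⁴ = (1−a)S/(4σ) = 2.468×10⁹ K⁴.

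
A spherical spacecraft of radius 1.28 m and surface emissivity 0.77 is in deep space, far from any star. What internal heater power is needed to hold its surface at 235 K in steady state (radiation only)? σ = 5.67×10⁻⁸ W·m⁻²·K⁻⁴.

P ≈ 2740 W

P = εσ·4πr²·T⁴.
4πr² = 20.59 m²; T⁴ = 3.050×10⁹ K⁴.
P = 0.77·5.67×10⁻⁸·20.59·3.050×10⁹.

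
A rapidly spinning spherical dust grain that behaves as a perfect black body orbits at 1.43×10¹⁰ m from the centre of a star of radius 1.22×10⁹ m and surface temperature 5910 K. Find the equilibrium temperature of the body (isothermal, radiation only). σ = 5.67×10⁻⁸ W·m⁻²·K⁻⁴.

T ≈ 1220 K

The star's surface emits σT_*⁴; at distance d the flux is S = σT_*⁴(R_*/d)².
S = 5.67×10⁻⁸·(5910)⁴·(1.22×10⁹/1.43×10¹⁰)² = 5.035×10⁵ W/m².
For an isothermal sphere T⁴ = (1−a)S/(4σ) = 2.220×10¹² K⁴.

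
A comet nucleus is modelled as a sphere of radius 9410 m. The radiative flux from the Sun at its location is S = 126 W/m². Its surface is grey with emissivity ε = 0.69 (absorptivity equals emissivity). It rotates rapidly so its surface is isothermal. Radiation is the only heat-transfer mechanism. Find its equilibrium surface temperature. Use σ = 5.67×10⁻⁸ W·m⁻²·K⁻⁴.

At equilibrium, absorbed power = emitted power.
Absorbing cross-section = πr² = 2.782×10⁸ m²; emitting surface = 4πr² = 1.113×10⁹ m² (ratio 4).
εS·A_cross = εσ·A_surf·T⁴  ⇒  T⁴ = S/(4σ)   (ε cancels).
T⁴ = 126/(4·5.67×10⁻⁸) = 5.556×10⁸ K⁴.
T = (5.556×10⁸)^(1/4).

T ≈ 154 K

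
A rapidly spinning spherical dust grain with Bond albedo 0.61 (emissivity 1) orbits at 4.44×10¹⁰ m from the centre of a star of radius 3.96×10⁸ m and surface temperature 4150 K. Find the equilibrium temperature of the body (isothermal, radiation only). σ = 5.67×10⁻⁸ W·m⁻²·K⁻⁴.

T ≈ 219 K

The star's surface emits σT_*⁴; at distance d the flux is S = σT_*⁴(R_*/d)².
S = 5.67×10⁻⁸·(4150)⁴·(3.96×10⁸/4.44×10¹⁰)² = 1338 W/m².
For an isothermal sphere T⁴ = (1−a)S/(4σ) = 2.300×10⁹ K⁴.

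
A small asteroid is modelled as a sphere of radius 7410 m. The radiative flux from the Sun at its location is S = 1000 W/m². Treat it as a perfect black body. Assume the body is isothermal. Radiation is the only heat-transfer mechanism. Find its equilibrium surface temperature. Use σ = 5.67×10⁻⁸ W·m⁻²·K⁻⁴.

T ≈ 258 K

At equilibrium, absorbed power = emitted power.
Absorbing cross-section = πr² = 1.725×10⁸ m²; emitting surface = 4πr² = 6.900×10⁸ m² (ratio 4).
S·A_cross = εσ·A_surf·T⁴  ⇒  T⁴ = S/(4σ).
T⁴ = 1.00·1000/(4·5.67×10⁻⁸) = 4.409×10⁹ K⁴.
T = (4.409×10⁹)^(1/4).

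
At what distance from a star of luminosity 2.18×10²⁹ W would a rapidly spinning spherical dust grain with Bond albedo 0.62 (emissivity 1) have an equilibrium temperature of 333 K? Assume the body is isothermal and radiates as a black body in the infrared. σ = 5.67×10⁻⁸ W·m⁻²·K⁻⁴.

For an isothermal black-emitting sphere, (1−a)S·πr² = σ·4πr²·T⁴ ⇒ S = 4σT⁴/(1−a).
S = 4·5.67×10⁻⁸·(333)⁴/0.380 = 7339 W/m².
Flux falls as S = L/(4πd²), so d = √(L/(4πS)) = √(2.18×10²⁹/(4π·7339)).

d ≈ 1.54×10¹² m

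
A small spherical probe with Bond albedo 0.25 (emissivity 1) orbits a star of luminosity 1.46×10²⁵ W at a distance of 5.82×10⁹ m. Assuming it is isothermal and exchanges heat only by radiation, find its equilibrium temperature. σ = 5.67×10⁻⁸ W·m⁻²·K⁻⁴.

First find the stellar flux at distance d: S = L/(4πd²) = 1.46×10²⁵/(4π·(5.82×10⁹)²) = 34300 W/m².
For an isothermal sphere, absorbed (1−a)S·πr² = emitted σ·4πr²·T⁴, so T⁴ = (1−a)S/(4σ).
T⁴ = 0.750·34300/(4·5.67×10⁻⁸) = 1.134×10¹¹ K⁴.

T ≈ 580 K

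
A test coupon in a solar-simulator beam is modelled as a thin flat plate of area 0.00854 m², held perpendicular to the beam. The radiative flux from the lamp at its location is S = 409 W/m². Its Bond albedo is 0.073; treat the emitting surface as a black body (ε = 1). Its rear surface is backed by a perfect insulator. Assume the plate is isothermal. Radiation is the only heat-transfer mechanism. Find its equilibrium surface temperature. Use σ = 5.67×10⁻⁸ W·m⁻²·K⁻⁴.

T ≈ 286 K

At equilibrium, absorbed power = emitted power.
Absorbing cross-section = A = 0.008540 m²; emitting surface = A = 0.008540 m² (ratio 1).
(1−a)S·A_cross = εσ·A_surf·T⁴  ⇒  T⁴ = (1−a)S/(1σ).
T⁴ = 0.927·409/(1·5.67×10⁻⁸) = 6.687×10⁹ K⁴.
T = (6.687×10⁹)^(1/4).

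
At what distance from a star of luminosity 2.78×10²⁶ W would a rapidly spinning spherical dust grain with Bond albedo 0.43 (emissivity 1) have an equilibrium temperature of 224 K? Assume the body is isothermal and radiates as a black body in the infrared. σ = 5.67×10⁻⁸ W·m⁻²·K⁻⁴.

For an isothermal black-emitting sphere, (1−a)S·πr² = σ·4πr²·T⁴ ⇒ S = 4σT⁴/(1−a).
S = 4·5.67×10⁻⁸·(224)⁴/0.570 = 1002 W/m².
Flux falls as S = L/(4πd²), so d = √(L/(4πS)) = √(2.78×10²⁶/(4π·1002)).

d ≈ 1.49×10¹¹ m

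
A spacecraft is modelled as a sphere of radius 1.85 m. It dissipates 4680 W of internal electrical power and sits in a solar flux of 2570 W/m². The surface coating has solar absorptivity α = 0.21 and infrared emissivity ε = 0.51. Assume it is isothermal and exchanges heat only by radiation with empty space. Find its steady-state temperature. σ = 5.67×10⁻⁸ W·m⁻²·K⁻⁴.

At steady state, absorbed solar power + internal power = radiated power.
Absorbed: α·S·A_cross = 0.21·2570·10.75 = 5803 W (cross-section πr²).
Total input = 5803 + 4680 = 10480 W.
Radiated: εσ·A_surf·T⁴ with A_surf = 4πr² = 43.01 m².
T⁴ = 10480/(0.51·5.67×10⁻⁸·43.01) = 8.429×10⁹ K⁴.

T ≈ 303 K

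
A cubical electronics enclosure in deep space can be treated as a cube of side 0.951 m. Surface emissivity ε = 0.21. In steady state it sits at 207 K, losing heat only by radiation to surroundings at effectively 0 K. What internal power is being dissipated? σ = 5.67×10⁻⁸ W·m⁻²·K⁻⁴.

Steady state: P = εσA T⁴.
A = 6L² = 5.426 m²; T⁴ = (207)⁴ = 1.836×10⁹ K⁴.
P = 0.21 × 5.67×10⁻⁸ × 5.426 × 1.836×10⁹.

P ≈ 119 W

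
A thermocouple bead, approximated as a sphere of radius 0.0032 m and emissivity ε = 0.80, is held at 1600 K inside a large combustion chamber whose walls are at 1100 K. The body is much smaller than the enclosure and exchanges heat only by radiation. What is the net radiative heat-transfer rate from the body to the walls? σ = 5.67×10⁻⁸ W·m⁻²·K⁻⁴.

For a small grey body in a large enclosure: P_net = εσA(T_body⁴ − T_wall⁴).
A = 4πr² = 1.287×10⁻⁴ m²; T_body⁴ − T_wall⁴ = 6.554×10¹² − 1.464×10¹² = 5.090×10¹² K⁴.
|P_net| = 0.80·5.67×10⁻⁸·1.287×10⁻⁴·5.090×10¹².

P_net ≈ 29.7 W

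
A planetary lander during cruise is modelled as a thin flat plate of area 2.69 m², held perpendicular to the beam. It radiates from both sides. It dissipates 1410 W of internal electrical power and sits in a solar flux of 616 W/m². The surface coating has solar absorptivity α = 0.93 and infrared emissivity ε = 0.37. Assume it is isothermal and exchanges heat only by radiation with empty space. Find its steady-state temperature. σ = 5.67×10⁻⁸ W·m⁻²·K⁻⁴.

At steady state, absorbed solar power + internal power = radiated power.
Absorbed: α·S·A_cross = 0.93·616·2.690 = 1541 W (cross-section A).
Total input = 1541 + 1410 = 2951 W.
Radiated: εσ·A_surf·T⁴ with A_surf = 2A = 5.380 m².
T⁴ = 2951/(0.37·5.67×10⁻⁸·5.380) = 2.615×10¹⁰ K⁴.

T ≈ 402 K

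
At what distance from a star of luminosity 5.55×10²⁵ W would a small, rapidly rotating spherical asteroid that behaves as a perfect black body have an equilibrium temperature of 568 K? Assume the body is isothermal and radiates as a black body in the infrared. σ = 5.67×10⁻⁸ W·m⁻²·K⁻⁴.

For an isothermal black-emitting sphere, (1−a)S·πr² = σ·4πr²·T⁴ ⇒ S = 4σT⁴/(1−a).
S = 4·5.67×10⁻⁸·(568)⁴/1.00 = 23610 W/m².
Flux falls as S = L/(4πd²), so d = √(L/(4πS)) = √(5.55×10²⁵/(4π·23610)).

d ≈ 1.37×10¹⁰ m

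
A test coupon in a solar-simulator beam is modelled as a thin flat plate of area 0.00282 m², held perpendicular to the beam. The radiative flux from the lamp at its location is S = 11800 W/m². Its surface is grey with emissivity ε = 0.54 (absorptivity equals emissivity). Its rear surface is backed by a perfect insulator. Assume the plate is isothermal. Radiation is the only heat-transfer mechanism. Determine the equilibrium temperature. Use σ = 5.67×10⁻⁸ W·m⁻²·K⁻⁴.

At equilibrium, absorbed power = emitted power.
Absorbing cross-section = A = 0.002820 m²; emitting surface = A = 0.002820 m² (ratio 1).
εS·A_cross = εσ·A_surf·T⁴  ⇒  T⁴ = S/(1σ)   (ε cancels).
T⁴ = 11800/(1·5.67×10⁻⁸) = 2.081×10¹¹ K⁴.
T = (2.081×10¹¹)^(1/4).

T ≈ 675 K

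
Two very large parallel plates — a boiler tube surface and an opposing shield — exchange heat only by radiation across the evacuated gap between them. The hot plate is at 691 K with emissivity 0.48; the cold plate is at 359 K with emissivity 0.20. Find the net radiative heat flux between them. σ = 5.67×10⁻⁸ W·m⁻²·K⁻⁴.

q ≈ 1970 W/m²

For two infinite grey parallel plates, q = σ(T₁⁴ − T₂⁴)/(1/ε₁ + 1/ε₂ − 1).
T₁⁴ − T₂⁴ = 2.280×10¹¹ − 1.661×10¹⁰ = 2.114×10¹¹ K⁴.
1/ε₁ + 1/ε₂ − 1 = 2.083 + 5.000 − 1 = 6.083.
q = 5.67×10⁻⁸ × 2.114×10¹¹ / 6.083.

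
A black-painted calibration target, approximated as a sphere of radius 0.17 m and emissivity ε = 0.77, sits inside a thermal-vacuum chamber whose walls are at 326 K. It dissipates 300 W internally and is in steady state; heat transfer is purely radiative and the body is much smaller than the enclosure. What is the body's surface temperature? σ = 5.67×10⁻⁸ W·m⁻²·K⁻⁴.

For a small grey body in a large enclosure, net radiated power = εσA(T⁴ − T_w⁴).
Steady state: P = εσA(T⁴ − T_w⁴) with A = 4πr² = 0.3632 m².
T⁴ = P/(εσA) + T_w⁴ = 300/(0.77·5.67×10⁻⁸·0.3632) + (326)⁴
    = 1.892×10¹⁰ + 1.129×10¹⁰ = 3.022×10¹⁰ K⁴.

T ≈ 417 K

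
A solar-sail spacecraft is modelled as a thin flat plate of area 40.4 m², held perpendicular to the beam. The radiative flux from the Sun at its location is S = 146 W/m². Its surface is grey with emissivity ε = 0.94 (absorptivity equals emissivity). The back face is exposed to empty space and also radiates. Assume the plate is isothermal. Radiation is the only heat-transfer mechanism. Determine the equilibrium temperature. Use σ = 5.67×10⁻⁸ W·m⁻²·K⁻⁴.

At equilibrium, absorbed power = emitted power.
Absorbing cross-section = A = 40.40 m²; emitting surface = 2A = 80.80 m² (ratio 2).
εS·A_cross = εσ·A_surf·T⁴  ⇒  T⁴ = S/(2σ)   (ε cancels).
T⁴ = 146/(2·5.67×10⁻⁸) = 1.287×10⁹ K⁴.
T = (1.287×10⁹)^(1/4).

T ≈ 189 K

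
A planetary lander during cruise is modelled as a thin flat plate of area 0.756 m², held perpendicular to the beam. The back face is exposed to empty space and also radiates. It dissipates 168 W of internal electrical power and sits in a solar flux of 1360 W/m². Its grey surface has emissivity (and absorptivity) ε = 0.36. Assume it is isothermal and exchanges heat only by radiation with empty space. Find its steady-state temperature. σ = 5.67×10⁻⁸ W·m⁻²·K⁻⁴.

At steady state, absorbed solar power + internal power = radiated power.
Absorbed: α·S·A_cross = 0.36·1360·0.7560 = 370.1 W (cross-section A).
Total input = 370.1 + 168 = 538.1 W.
Radiated: εσ·A_surf·T⁴ with A_surf = 2A = 1.512 m².
T⁴ = 538.1/(0.36·5.67×10⁻⁸·1.512) = 1.744×10¹⁰ K⁴.

T ≈ 363 K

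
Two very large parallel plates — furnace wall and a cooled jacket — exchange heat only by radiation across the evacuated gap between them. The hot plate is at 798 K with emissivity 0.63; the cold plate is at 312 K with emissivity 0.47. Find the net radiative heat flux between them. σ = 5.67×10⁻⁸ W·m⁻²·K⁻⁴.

q ≈ 8270 W/m²

For two infinite grey parallel plates, q = σ(T₁⁴ − T₂⁴)/(1/ε₁ + 1/ε₂ − 1).
T₁⁴ − T₂⁴ = 4.055×10¹¹ − 9.476×10⁹ = 3.960×10¹¹ K⁴.
1/ε₁ + 1/ε₂ − 1 = 1.587 + 2.128 − 1 = 2.715.
q = 5.67×10⁻⁸ × 3.960×10¹¹ / 2.715.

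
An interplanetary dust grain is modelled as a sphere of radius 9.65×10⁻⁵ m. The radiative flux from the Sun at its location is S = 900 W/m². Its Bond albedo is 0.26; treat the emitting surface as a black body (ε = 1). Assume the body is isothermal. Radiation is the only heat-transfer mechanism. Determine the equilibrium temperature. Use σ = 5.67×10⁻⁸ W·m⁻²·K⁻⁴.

T ≈ 233 K

At equilibrium, absorbed power = emitted power.
Absorbing cross-section = πr² = 2.926×10⁻⁸ m²; emitting surface = 4πr² = 1.170×10⁻⁷ m² (ratio 4).
(1−a)S·A_cross = εσ·A_surf·T⁴  ⇒  T⁴ = (1−a)S/(4σ).
T⁴ = 0.740·900/(4·5.67×10⁻⁸) = 2.937×10⁹ K⁴.
T = (2.937×10⁹)^(1/4).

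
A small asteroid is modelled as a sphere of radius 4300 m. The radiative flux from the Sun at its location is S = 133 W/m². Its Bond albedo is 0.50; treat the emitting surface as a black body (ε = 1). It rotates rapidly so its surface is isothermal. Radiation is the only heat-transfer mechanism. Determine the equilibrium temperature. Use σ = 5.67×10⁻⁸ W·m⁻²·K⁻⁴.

At equilibrium, absorbed power = emitted power.
Absorbing cross-section = πr² = 5.809×10⁷ m²; emitting surface = 4πr² = 2.324×10⁸ m² (ratio 4).
(1−a)S·A_cross = εσ·A_surf·T⁴  ⇒  T⁴ = (1−a)S/(4σ).
T⁴ = 0.500·133/(4·5.67×10⁻⁸) = 2.932×10⁸ K⁴.
T = (2.932×10⁸)^(1/4).

T ≈ 131 K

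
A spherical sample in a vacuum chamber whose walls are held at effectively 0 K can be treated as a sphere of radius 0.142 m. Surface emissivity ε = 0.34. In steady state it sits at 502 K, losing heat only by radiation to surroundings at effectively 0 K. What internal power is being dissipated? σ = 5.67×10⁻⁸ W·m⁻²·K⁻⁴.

Steady state: P = εσA T⁴.
A = 4πr² = 0.2534 m²; T⁴ = (502)⁴ = 6.351×10¹⁰ K⁴.
P = 0.34 × 5.67×10⁻⁸ × 0.2534 × 6.351×10¹⁰.

P ≈ 310 W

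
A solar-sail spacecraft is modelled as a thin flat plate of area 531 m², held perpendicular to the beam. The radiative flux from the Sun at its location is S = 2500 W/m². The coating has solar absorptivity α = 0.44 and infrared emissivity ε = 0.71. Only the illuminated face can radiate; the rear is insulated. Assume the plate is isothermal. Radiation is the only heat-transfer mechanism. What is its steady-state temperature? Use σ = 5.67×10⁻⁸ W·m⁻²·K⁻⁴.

T ≈ 407 K

At equilibrium, absorbed power = emitted power.
Absorbing cross-section = A = 531.0 m²; emitting surface = A = 531.0 m² (ratio 1).
αS·A_cross = εσ·A_surf·T⁴  ⇒  T⁴ = αS/(ε·1σ).
T⁴ = 0.440·2500/(0.71·1·5.67×10⁻⁸) = 2.732×10¹⁰ K⁴.
T = (2.732×10¹⁰)^(1/4).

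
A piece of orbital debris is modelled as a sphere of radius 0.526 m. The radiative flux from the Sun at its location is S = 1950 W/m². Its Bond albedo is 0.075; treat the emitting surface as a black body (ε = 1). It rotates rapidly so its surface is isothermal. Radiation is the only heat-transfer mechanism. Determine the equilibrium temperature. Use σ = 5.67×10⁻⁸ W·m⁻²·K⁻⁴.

At equilibrium, absorbed power = emitted power.
Absorbing cross-section = πr² = 0.8692 m²; emitting surface = 4πr² = 3.477 m² (ratio 4).
(1−a)S·A_cross = εσ·A_surf·T⁴  ⇒  T⁴ = (1−a)S/(4σ).
T⁴ = 0.925·1950/(4·5.67×10⁻⁸) = 7.953×10⁹ K⁴.
T = (7.953×10⁹)^(1/4).

T ≈ 299 K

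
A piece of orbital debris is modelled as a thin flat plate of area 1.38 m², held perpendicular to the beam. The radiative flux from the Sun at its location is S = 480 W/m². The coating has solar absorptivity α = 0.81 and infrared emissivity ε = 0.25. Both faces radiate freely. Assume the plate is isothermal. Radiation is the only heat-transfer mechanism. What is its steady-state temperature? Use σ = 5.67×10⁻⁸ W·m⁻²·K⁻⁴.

T ≈ 342 K

At equilibrium, absorbed power = emitted power.
Absorbing cross-section = A = 1.380 m²; emitting surface = 2A = 2.760 m² (ratio 2).
αS·A_cross = εσ·A_surf·T⁴  ⇒  T⁴ = αS/(ε·2σ).
T⁴ = 0.810·480/(0.25·2·5.67×10⁻⁸) = 1.371×10¹⁰ K⁴.
T = (1.371×10¹⁰)^(1/4).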